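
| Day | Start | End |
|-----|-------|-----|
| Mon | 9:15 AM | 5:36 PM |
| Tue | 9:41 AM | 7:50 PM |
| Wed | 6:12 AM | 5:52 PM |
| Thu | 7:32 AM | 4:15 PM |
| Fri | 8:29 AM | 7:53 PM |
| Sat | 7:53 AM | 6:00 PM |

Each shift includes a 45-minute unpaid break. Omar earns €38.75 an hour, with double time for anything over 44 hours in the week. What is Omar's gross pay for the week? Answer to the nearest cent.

€2627.25

Mon: 9:15 AM–5:36 PM = 8 h 21 min; less 45 min break → 7 h 36 min
Tue: 9:41 AM–7:50 PM = 10 h 9 min; less 45 min break → 9 h 24 min
Wed: 6:12 AM–5:52 PM = 11 h 40 min; less 45 min break → 10 h 55 min
Thu: 7:32 AM–4:15 PM = 8 h 43 min; less 45 min break → 7 h 58 min
Fri: 8:29 AM–7:53 PM = 11 h 24 min; less 45 min break → 10 h 39 min
Sat: 7:53 AM–6:00 PM = 10 h 7 min; less 45 min break → 9 h 22 min
Total worked: 55 h 54 min = 3354 min.
Regular 44 h 0 min = 2640 min at €38.75/h; overtime 11 h 54 min = 714 min at €77.50/h.
Pay = (2640 × €38.75 + 714 × €77.50) ÷ 60 = €2627.25.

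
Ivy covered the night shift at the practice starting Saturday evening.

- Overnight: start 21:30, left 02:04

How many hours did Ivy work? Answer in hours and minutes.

4 h 34 min

Overnight: 21:30 → midnight = 2 h 30 min; midnight → 02:04 = 2 h 4 min; span 4 h 34 min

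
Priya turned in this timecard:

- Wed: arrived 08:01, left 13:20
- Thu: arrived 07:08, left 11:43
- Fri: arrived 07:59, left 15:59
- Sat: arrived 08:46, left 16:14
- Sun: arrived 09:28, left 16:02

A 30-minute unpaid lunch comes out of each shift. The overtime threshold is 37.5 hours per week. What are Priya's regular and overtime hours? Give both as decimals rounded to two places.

Regular 29.43 hours, overtime 0.00 hours

Wed: 08:01–13:20 = 5 h 19 min; less 30 min break → 4 h 49 min
Thu: 07:08–11:43 = 4 h 35 min; less 30 min break → 4 h 5 min
Fri: 07:59–15:59 = 8 h 0 min; less 30 min break → 7 h 30 min
Sat: 08:46–16:14 = 7 h 28 min; less 30 min break → 6 h 58 min
Sun: 09:28–16:02 = 6 h 34 min; less 30 min break → 6 h 4 min
Total worked: 29 h 26 min = 29.43 h.
Threshold 37.5 h → overtime 0 h 0 min, regular 29 h 26 min.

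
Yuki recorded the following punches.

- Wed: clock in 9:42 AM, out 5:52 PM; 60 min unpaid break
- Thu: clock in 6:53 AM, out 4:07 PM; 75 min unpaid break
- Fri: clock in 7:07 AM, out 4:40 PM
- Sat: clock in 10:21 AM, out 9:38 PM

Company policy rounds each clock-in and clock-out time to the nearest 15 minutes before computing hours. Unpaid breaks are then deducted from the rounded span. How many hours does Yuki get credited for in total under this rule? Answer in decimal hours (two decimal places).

Wed: in 9:42 AM→9:45 AM, out 5:52 PM→5:45 PM; 8 h 0 min − 60 min = 7 h 0 min
Thu: in 6:53 AM→7:00 AM, out 4:07 PM→4:00 PM; 9 h 0 min − 75 min = 7 h 45 min
Fri: in 7:07 AM→7:00 AM, out 4:40 PM→4:45 PM; 9 h 45 min
Sat: in 10:21 AM→10:15 AM, out 9:38 PM→9:45 PM; 11 h 30 min
Total credited: 36 h 0 min.

36.00 hours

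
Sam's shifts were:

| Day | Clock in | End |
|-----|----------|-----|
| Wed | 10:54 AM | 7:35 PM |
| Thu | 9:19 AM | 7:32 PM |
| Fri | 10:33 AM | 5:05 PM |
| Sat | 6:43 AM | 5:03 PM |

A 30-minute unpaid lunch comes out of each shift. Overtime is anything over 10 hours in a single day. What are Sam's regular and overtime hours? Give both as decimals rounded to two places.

Wed: 10:54 AM–7:35 PM = 8 h 41 min; less 30 min break → 8 h 11 min
Thu: 9:19 AM–7:32 PM = 10 h 13 min; less 30 min break → 9 h 43 min
Fri: 10:33 AM–5:05 PM = 6 h 32 min; less 30 min break → 6 h 2 min
Sat: 6:43 AM–5:03 PM = 10 h 20 min; less 30 min break → 9 h 50 min
Wed reg 8 h 11 min / OT 0 h 0 min; Thu reg 9 h 43 min / OT 0 h 0 min; Fri reg 6 h 2 min / OT 0 h 0 min; Sat reg 9 h 50 min / OT 0 h 0 min.
Totals: regular 33 h 46 min, overtime 0 h 0 min.

Regular 33.77 hours, overtime 0.00 hours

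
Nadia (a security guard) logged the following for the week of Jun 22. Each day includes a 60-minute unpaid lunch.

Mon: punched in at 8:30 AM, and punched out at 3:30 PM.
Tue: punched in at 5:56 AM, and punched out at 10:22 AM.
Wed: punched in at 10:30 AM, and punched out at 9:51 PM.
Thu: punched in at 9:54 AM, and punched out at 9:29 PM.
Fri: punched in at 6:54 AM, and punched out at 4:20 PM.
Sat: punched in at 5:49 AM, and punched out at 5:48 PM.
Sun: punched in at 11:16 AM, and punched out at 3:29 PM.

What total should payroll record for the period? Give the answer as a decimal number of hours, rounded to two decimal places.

Mon: 8:30 AM–3:30 PM = 7 h 0 min; less 60 min break → 6 h 0 min
Tue: 5:56 AM–10:22 AM = 4 h 26 min; less 60 min break → 3 h 26 min
Wed: 10:30 AM–9:51 PM = 11 h 21 min; less 60 min break → 10 h 21 min
Thu: 9:54 AM–9:29 PM = 11 h 35 min; less 60 min break → 10 h 35 min
Fri: 6:54 AM–4:20 PM = 9 h 26 min; less 60 min break → 8 h 26 min
Sat: 5:49 AM–5:48 PM = 11 h 59 min; less 60 min break → 10 h 59 min
Sun: 11:16 AM–3:29 PM = 4 h 13 min; less 60 min break → 3 h 13 min
Total: 6 h 0 min + 3 h 26 min + 10 h 21 min + 10 h 35 min + 8 h 26 min + 10 h 59 min + 3 h 13 min = 53 h 0 min.

53.00 hours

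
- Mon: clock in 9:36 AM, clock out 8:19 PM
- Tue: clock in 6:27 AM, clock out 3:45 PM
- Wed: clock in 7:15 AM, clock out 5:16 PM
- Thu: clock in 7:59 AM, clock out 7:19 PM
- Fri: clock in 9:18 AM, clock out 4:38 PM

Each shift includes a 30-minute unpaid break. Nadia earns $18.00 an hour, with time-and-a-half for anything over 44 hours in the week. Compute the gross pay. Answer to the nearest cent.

$851.40

Mon: 9:36 AM–8:19 PM = 10 h 43 min; less 30 min break → 10 h 13 min
Tue: 6:27 AM–3:45 PM = 9 h 18 min; less 30 min break → 8 h 48 min
Wed: 7:15 AM–5:16 PM = 10 h 1 min; less 30 min break → 9 h 31 min
Thu: 7:59 AM–7:19 PM = 11 h 20 min; less 30 min break → 10 h 50 min
Fri: 9:18 AM–4:38 PM = 7 h 20 min; less 30 min break → 6 h 50 min
Total worked: 46 h 12 min = 2772 min.
Regular 44 h 0 min = 2640 min at $18.00/h; overtime 2 h 12 min = 132 min at $27.00/h.
Pay = (2640 × $18.00 + 132 × $27.00) ÷ 60 = $851.40.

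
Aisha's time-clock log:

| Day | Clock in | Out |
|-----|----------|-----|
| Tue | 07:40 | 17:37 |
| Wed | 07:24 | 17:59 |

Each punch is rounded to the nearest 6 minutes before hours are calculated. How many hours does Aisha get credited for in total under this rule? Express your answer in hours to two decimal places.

Tue: in 07:40→07:42, out 17:37→17:36; 9 h 54 min
Wed: in 07:24→07:24, out 17:59→18:00; 10 h 36 min
Total credited: 20 h 30 min.

20.50 hours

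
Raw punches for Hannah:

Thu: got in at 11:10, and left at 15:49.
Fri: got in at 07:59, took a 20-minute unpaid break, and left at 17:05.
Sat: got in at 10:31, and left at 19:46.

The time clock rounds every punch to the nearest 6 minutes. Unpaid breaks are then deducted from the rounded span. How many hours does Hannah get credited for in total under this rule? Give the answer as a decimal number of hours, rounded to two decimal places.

22.67 hours

Thu: in 11:10→11:12, out 15:49→15:48; 4 h 36 min
Fri: in 07:59→08:00, out 17:05→17:06; 9 h 6 min − 20 min = 8 h 46 min
Sat: in 10:31→10:30, out 19:46→19:48; 9 h 18 min
Total credited: 22 h 40 min.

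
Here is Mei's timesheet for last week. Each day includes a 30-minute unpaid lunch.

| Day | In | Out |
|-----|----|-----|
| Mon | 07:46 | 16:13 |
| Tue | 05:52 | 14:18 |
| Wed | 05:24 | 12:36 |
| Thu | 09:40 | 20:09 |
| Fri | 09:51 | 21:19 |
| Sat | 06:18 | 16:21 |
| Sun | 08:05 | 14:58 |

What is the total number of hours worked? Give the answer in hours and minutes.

59 h 28 min

Mon: 07:46–16:13 = 8 h 27 min; less 30 min break → 7 h 57 min
Tue: 05:52–14:18 = 8 h 26 min; less 30 min break → 7 h 56 min
Wed: 05:24–12:36 = 7 h 12 min; less 30 min break → 6 h 42 min
Thu: 09:40–20:09 = 10 h 29 min; less 30 min break → 9 h 59 min
Fri: 09:51–21:19 = 11 h 28 min; less 30 min break → 10 h 58 min
Sat: 06:18–16:21 = 10 h 3 min; less 30 min break → 9 h 33 min
Sun: 08:05–14:58 = 6 h 53 min; less 30 min break → 6 h 23 min
Total: 7 h 57 min + 7 h 56 min + 6 h 42 min + 9 h 59 min + 10 h 58 min + 9 h 33 min + 6 h 23 min = 59 h 28 min.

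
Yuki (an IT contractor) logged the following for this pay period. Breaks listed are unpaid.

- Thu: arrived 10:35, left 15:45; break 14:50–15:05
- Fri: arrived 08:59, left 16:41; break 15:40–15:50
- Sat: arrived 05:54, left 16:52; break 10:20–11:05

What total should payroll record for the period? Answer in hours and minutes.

22 h 40 min

Thu: 10:35–15:45 = 5 h 10 min; less 15 min break → 4 h 55 min
Fri: 08:59–16:41 = 7 h 42 min; less 10 min break → 7 h 32 min
Sat: 05:54–16:52 = 10 h 58 min; less 45 min break → 10 h 13 min
Total: 4 h 55 min + 7 h 32 min + 10 h 13 min = 22 h 40 min.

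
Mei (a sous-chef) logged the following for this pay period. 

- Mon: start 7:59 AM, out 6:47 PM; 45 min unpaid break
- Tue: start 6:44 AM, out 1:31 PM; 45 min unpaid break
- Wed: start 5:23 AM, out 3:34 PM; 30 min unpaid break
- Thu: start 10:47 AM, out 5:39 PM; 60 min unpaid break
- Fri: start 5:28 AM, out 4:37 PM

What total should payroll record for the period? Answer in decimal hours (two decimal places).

42.78 hours

Mon: 7:59 AM–6:47 PM = 10 h 48 min; less 45 min break → 10 h 3 min
Tue: 6:44 AM–1:31 PM = 6 h 47 min; less 45 min break → 6 h 2 min
Wed: 5:23 AM–3:34 PM = 10 h 11 min; less 30 min break → 9 h 41 min
Thu: 10:47 AM–5:39 PM = 6 h 52 min; less 60 min break → 5 h 52 min
Fri: 5:28 AM–4:37 PM = 11 h 9 min
Total: 10 h 3 min + 6 h 2 min + 9 h 41 min + 5 h 52 min + 11 h 9 min = 42 h 47 min.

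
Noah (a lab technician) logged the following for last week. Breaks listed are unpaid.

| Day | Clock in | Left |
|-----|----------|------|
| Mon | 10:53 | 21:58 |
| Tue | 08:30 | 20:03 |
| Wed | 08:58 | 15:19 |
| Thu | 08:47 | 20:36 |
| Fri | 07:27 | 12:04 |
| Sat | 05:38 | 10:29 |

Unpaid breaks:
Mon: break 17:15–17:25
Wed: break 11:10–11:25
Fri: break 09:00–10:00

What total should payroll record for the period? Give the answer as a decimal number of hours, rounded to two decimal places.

Mon: 10:53–21:58 = 11 h 5 min; less 10 min break → 10 h 55 min
Tue: 08:30–20:03 = 11 h 33 min
Wed: 08:58–15:19 = 6 h 21 min; less 15 min break → 6 h 6 min
Thu: 08:47–20:36 = 11 h 49 min
Fri: 07:27–12:04 = 4 h 37 min; less 60 min break → 3 h 37 min
Sat: 05:38–10:29 = 4 h 51 min
Total: 10 h 55 min + 11 h 33 min + 6 h 6 min + 11 h 49 min + 3 h 37 min + 4 h 51 min = 48 h 51 min.

48.85 hours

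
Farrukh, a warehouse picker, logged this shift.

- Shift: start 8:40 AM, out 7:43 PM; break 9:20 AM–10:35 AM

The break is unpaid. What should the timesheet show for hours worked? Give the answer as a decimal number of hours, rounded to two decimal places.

9.80 hours

Shift: 8:40 AM–7:43 PM = 11 h 3 min; less 75 min break → 9 h 48 min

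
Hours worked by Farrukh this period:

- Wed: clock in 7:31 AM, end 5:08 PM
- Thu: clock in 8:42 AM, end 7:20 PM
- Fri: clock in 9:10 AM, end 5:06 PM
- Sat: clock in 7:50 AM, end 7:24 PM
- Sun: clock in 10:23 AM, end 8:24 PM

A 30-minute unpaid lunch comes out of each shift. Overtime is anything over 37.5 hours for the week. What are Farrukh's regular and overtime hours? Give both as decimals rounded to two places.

Regular 37.50 hours, overtime 9.77 hours

Wed: 7:31 AM–5:08 PM = 9 h 37 min; less 30 min break → 9 h 7 min
Thu: 8:42 AM–7:20 PM = 10 h 38 min; less 30 min break → 10 h 8 min
Fri: 9:10 AM–5:06 PM = 7 h 56 min; less 30 min break → 7 h 26 min
Sat: 7:50 AM–7:24 PM = 11 h 34 min; less 30 min break → 11 h 4 min
Sun: 10:23 AM–8:24 PM = 10 h 1 min; less 30 min break → 9 h 31 min
Total worked: 47 h 16 min = 47.27 h.
Threshold 37.5 h → overtime 9 h 46 min, regular 37 h 30 min.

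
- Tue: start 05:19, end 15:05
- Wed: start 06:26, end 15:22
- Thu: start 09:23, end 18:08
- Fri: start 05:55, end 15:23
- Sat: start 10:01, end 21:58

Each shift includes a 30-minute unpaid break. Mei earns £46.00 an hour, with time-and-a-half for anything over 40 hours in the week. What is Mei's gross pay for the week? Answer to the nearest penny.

£2279.30

Tue: 05:19–15:05 = 9 h 46 min; less 30 min break → 9 h 16 min
Wed: 06:26–15:22 = 8 h 56 min; less 30 min break → 8 h 26 min
Thu: 09:23–18:08 = 8 h 45 min; less 30 min break → 8 h 15 min
Fri: 05:55–15:23 = 9 h 28 min; less 30 min break → 8 h 58 min
Sat: 10:01–21:58 = 11 h 57 min; less 30 min break → 11 h 27 min
Total worked: 46 h 22 min = 2782 min.
Regular 40 h 0 min = 2400 min at £46.00/h; overtime 6 h 22 min = 382 min at £69.00/h.
Pay = (2400 × £46.00 + 382 × £69.00) ÷ 60 = £2279.30.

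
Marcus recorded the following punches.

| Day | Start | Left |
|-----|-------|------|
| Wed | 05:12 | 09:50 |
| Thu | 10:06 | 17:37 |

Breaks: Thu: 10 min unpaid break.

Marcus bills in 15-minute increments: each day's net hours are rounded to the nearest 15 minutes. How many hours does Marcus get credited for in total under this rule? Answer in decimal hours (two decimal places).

Wed: 05:12–09:50 = 4 h 38 min → rounds to 4 h 45 min
Thu: 10:06–17:37 = 7 h 31 min − 10 min = 7 h 21 min → rounds to 7 h 15 min
Total credited: 12 h 0 min.

12.00 hours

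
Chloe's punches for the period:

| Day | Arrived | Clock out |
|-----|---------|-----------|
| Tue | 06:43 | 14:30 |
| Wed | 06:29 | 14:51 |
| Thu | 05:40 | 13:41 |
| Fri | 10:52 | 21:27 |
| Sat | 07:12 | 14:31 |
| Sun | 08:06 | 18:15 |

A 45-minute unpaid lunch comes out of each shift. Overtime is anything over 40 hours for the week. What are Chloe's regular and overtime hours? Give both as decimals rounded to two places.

Tue: 06:43–14:30 = 7 h 47 min; less 45 min break → 7 h 2 min
Wed: 06:29–14:51 = 8 h 22 min; less 45 min break → 7 h 37 min
Thu: 05:40–13:41 = 8 h 1 min; less 45 min break → 7 h 16 min
Fri: 10:52–21:27 = 10 h 35 min; less 45 min break → 9 h 50 min
Sat: 07:12–14:31 = 7 h 19 min; less 45 min break → 6 h 34 min
Sun: 08:06–18:15 = 10 h 9 min; less 45 min break → 9 h 24 min
Total worked: 47 h 43 min = 47.72 h.
Threshold 40 h → overtime 7 h 43 min, regular 40 h 0 min.

Regular 40.00 hours, overtime 7.72 hours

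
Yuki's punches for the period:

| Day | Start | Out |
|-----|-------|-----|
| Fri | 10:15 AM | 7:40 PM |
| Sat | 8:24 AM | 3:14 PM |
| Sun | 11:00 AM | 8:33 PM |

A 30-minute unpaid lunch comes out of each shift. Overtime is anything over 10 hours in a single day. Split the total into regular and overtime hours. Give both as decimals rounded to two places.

Regular 24.30 hours, overtime 0.00 hours

Fri: 10:15 AM–7:40 PM = 9 h 25 min; less 30 min break → 8 h 55 min
Sat: 8:24 AM–3:14 PM = 6 h 50 min; less 30 min break → 6 h 20 min
Sun: 11:00 AM–8:33 PM = 9 h 33 min; less 30 min break → 9 h 3 min
Fri reg 8 h 55 min / OT 0 h 0 min; Sat reg 6 h 20 min / OT 0 h 0 min; Sun reg 9 h 3 min / OT 0 h 0 min.
Totals: regular 24 h 18 min, overtime 0 h 0 min.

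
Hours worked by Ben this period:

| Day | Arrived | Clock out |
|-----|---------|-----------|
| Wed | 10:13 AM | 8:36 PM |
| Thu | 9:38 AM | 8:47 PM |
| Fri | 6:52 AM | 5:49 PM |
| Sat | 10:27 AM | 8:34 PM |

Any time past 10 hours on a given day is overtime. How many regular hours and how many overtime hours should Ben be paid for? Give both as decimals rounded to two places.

Regular 40.00 hours, overtime 2.60 hours

Wed: 10:13 AM–8:36 PM = 10 h 23 min
Thu: 9:38 AM–8:47 PM = 11 h 9 min
Fri: 6:52 AM–5:49 PM = 10 h 57 min
Sat: 10:27 AM–8:34 PM = 10 h 7 min
Wed reg 10 h 0 min / OT 0 h 23 min; Thu reg 10 h 0 min / OT 1 h 9 min; Fri reg 10 h 0 min / OT 0 h 57 min; Sat reg 10 h 0 min / OT 0 h 7 min.
Totals: regular 40 h 0 min, overtime 2 h 36 min.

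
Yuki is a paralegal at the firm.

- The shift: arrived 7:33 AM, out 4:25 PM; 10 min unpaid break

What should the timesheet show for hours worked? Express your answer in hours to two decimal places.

The shift: 7:33 AM–4:25 PM = 8 h 52 min; less 10 min break → 8 h 42 min

8.70 hours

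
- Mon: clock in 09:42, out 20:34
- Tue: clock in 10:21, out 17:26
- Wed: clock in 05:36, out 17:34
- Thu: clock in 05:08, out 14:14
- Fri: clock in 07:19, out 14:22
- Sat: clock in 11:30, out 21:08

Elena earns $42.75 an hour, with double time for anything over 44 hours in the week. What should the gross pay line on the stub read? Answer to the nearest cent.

Mon: 09:42–20:34 = 10 h 52 min
Tue: 10:21–17:26 = 7 h 5 min
Wed: 05:36–17:34 = 11 h 58 min
Thu: 05:08–14:14 = 9 h 6 min
Fri: 07:19–14:22 = 7 h 3 min
Sat: 11:30–21:08 = 9 h 38 min
Total worked: 55 h 42 min = 3342 min.
Regular 44 h 0 min = 2640 min at $42.75/h; overtime 11 h 42 min = 702 min at $85.50/h.
Pay = (2640 × $42.75 + 702 × $85.50) ÷ 60 = $2881.35.

$2881.35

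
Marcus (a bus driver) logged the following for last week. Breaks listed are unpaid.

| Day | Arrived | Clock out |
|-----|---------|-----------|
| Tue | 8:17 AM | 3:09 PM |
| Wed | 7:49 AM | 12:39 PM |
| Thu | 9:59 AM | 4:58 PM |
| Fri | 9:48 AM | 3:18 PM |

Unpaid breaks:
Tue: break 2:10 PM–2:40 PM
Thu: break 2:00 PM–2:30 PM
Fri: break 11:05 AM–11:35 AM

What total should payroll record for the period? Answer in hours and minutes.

Tue: 8:17 AM–3:09 PM = 6 h 52 min; less 30 min break → 6 h 22 min
Wed: 7:49 AM–12:39 PM = 4 h 50 min
Thu: 9:59 AM–4:58 PM = 6 h 59 min; less 30 min break → 6 h 29 min
Fri: 9:48 AM–3:18 PM = 5 h 30 min; less 30 min break → 5 h 0 min
Total: 6 h 22 min + 4 h 50 min + 6 h 29 min + 5 h 0 min = 22 h 41 min.

22 h 41 min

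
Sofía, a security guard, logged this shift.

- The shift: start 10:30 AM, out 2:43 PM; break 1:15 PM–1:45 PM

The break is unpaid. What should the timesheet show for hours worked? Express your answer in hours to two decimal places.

3.72 hours

The shift: 10:30 AM–2:43 PM = 4 h 13 min; less 30 min break → 3 h 43 min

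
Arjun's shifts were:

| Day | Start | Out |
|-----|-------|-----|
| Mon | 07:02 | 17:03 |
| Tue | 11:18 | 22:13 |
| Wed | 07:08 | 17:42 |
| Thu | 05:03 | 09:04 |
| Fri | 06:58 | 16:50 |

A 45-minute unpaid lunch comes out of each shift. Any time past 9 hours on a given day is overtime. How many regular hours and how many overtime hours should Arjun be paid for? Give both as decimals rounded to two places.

Regular 39.27 hours, overtime 2.37 hours

Mon: 07:02–17:03 = 10 h 1 min; less 45 min break → 9 h 16 min
Tue: 11:18–22:13 = 10 h 55 min; less 45 min break → 10 h 10 min
Wed: 07:08–17:42 = 10 h 34 min; less 45 min break → 9 h 49 min
Thu: 05:03–09:04 = 4 h 1 min; less 45 min break → 3 h 16 min
Fri: 06:58–16:50 = 9 h 52 min; less 45 min break → 9 h 7 min
Mon reg 9 h 0 min / OT 0 h 16 min; Tue reg 9 h 0 min / OT 1 h 10 min; Wed reg 9 h 0 min / OT 0 h 49 min; Thu reg 3 h 16 min / OT 0 h 0 min; Fri reg 9 h 0 min / OT 0 h 7 min.
Totals: regular 39 h 16 min, overtime 2 h 22 min.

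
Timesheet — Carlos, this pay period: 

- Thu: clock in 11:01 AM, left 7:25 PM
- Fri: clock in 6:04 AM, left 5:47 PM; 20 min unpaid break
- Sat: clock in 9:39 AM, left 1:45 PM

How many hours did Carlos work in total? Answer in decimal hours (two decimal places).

Thu: 11:01 AM–7:25 PM = 8 h 24 min
Fri: 6:04 AM–5:47 PM = 11 h 43 min; less 20 min break → 11 h 23 min
Sat: 9:39 AM–1:45 PM = 4 h 6 min
Total: 8 h 24 min + 11 h 23 min + 4 h 6 min = 23 h 53 min.

23.88 hours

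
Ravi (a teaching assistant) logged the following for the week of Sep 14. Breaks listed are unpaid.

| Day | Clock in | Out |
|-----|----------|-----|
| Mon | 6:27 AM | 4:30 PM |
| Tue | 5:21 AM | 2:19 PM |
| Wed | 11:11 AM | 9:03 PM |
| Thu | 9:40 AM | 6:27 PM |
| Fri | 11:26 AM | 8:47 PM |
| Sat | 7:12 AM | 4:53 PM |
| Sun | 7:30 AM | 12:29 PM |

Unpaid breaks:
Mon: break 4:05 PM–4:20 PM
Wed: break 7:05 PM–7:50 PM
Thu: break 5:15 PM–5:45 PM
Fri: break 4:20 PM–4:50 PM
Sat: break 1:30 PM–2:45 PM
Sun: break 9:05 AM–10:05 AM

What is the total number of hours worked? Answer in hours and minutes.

Mon: 6:27 AM–4:30 PM = 10 h 3 min; less 15 min break → 9 h 48 min
Tue: 5:21 AM–2:19 PM = 8 h 58 min
Wed: 11:11 AM–9:03 PM = 9 h 52 min; less 45 min break → 9 h 7 min
Thu: 9:40 AM–6:27 PM = 8 h 47 min; less 30 min break → 8 h 17 min
Fri: 11:26 AM–8:47 PM = 9 h 21 min; less 30 min break → 8 h 51 min
Sat: 7:12 AM–4:53 PM = 9 h 41 min; less 75 min break → 8 h 26 min
Sun: 7:30 AM–12:29 PM = 4 h 59 min; less 60 min break → 3 h 59 min
Total: 9 h 48 min + 8 h 58 min + 9 h 7 min + 8 h 17 min + 8 h 51 min + 8 h 26 min + 3 h 59 min = 57 h 26 min.

57 h 26 min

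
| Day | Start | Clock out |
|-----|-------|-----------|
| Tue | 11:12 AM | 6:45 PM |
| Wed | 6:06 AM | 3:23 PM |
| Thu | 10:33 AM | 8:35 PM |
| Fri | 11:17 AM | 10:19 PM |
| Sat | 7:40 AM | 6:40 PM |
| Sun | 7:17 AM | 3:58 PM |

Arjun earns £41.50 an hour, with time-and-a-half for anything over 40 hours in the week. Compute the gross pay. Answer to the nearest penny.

£2754.56

Tue: 11:12 AM–6:45 PM = 7 h 33 min
Wed: 6:06 AM–3:23 PM = 9 h 17 min
Thu: 10:33 AM–8:35 PM = 10 h 2 min
Fri: 11:17 AM–10:19 PM = 11 h 2 min
Sat: 7:40 AM–6:40 PM = 11 h 0 min
Sun: 7:17 AM–3:58 PM = 8 h 41 min
Total worked: 57 h 35 min = 3455 min.
Regular 40 h 0 min = 2400 min at £41.50/h; overtime 17 h 35 min = 1055 min at £62.25/h.
Pay = (2400 × £41.50 + 1055 × £62.25) ÷ 60 = £2754.56.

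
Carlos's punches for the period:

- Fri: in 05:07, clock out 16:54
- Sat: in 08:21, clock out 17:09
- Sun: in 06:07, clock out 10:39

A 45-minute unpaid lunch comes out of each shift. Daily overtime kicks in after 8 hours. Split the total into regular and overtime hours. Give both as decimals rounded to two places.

Fri: 05:07–16:54 = 11 h 47 min; less 45 min break → 11 h 2 min
Sat: 08:21–17:09 = 8 h 48 min; less 45 min break → 8 h 3 min
Sun: 06:07–10:39 = 4 h 32 min; less 45 min break → 3 h 47 min
Fri reg 8 h 0 min / OT 3 h 2 min; Sat reg 8 h 0 min / OT 0 h 3 min; Sun reg 3 h 47 min / OT 0 h 0 min.
Totals: regular 19 h 47 min, overtime 3 h 5 min.

Regular 19.78 hours, overtime 3.08 hours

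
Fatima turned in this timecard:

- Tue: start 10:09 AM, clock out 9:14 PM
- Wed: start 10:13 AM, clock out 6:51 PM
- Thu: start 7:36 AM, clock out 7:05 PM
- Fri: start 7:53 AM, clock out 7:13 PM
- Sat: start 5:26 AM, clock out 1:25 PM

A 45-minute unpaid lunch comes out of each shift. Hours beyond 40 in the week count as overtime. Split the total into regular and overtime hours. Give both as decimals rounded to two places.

Regular 40.00 hours, overtime 6.77 hours

Tue: 10:09 AM–9:14 PM = 11 h 5 min; less 45 min break → 10 h 20 min
Wed: 10:13 AM–6:51 PM = 8 h 38 min; less 45 min break → 7 h 53 min
Thu: 7:36 AM–7:05 PM = 11 h 29 min; less 45 min break → 10 h 44 min
Fri: 7:53 AM–7:13 PM = 11 h 20 min; less 45 min break → 10 h 35 min
Sat: 5:26 AM–1:25 PM = 7 h 59 min; less 45 min break → 7 h 14 min
Total worked: 46 h 46 min = 46.77 h.
Threshold 40 h → overtime 6 h 46 min, regular 40 h 0 min.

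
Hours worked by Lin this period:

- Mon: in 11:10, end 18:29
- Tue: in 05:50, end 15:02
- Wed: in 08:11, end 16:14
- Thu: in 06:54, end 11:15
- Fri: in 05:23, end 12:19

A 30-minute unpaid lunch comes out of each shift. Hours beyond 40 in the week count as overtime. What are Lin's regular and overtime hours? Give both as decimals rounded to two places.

Mon: 11:10–18:29 = 7 h 19 min; less 30 min break → 6 h 49 min
Tue: 05:50–15:02 = 9 h 12 min; less 30 min break → 8 h 42 min
Wed: 08:11–16:14 = 8 h 3 min; less 30 min break → 7 h 33 min
Thu: 06:54–11:15 = 4 h 21 min; less 30 min break → 3 h 51 min
Fri: 05:23–12:19 = 6 h 56 min; less 30 min break → 6 h 26 min
Total worked: 33 h 21 min = 33.35 h.
Threshold 40 h → overtime 0 h 0 min, regular 33 h 21 min.

Regular 33.35 hours, overtime 0.00 hours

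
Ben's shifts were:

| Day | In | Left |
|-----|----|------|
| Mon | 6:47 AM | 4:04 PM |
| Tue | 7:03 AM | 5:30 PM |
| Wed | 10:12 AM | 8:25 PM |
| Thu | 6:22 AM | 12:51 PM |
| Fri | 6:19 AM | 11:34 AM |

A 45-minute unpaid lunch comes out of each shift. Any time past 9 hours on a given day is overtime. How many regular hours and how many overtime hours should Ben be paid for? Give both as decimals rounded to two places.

Regular 36.77 hours, overtime 1.17 hours

Mon: 6:47 AM–4:04 PM = 9 h 17 min; less 45 min break → 8 h 32 min
Tue: 7:03 AM–5:30 PM = 10 h 27 min; less 45 min break → 9 h 42 min
Wed: 10:12 AM–8:25 PM = 10 h 13 min; less 45 min break → 9 h 28 min
Thu: 6:22 AM–12:51 PM = 6 h 29 min; less 45 min break → 5 h 44 min
Fri: 6:19 AM–11:34 AM = 5 h 15 min; less 45 min break → 4 h 30 min
Mon reg 8 h 32 min / OT 0 h 0 min; Tue reg 9 h 0 min / OT 0 h 42 min; Wed reg 9 h 0 min / OT 0 h 28 min; Thu reg 5 h 44 min / OT 0 h 0 min; Fri reg 4 h 30 min / OT 0 h 0 min.
Totals: regular 36 h 46 min, overtime 1 h 10 min.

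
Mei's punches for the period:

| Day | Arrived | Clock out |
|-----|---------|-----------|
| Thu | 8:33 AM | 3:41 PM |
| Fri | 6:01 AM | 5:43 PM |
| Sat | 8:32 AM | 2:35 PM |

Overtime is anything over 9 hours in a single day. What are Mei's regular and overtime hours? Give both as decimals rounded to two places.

Regular 22.18 hours, overtime 2.70 hours

Thu: 8:33 AM–3:41 PM = 7 h 8 min
Fri: 6:01 AM–5:43 PM = 11 h 42 min
Sat: 8:32 AM–2:35 PM = 6 h 3 min
Thu reg 7 h 8 min / OT 0 h 0 min; Fri reg 9 h 0 min / OT 2 h 42 min; Sat reg 6 h 3 min / OT 0 h 0 min.
Totals: regular 22 h 11 min, overtime 2 h 42 min.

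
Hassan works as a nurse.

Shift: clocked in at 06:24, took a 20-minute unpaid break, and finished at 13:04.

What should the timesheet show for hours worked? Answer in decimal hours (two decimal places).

6.33 hours

Shift: 06:24–13:04 = 6 h 40 min; less 20 min break → 6 h 20 min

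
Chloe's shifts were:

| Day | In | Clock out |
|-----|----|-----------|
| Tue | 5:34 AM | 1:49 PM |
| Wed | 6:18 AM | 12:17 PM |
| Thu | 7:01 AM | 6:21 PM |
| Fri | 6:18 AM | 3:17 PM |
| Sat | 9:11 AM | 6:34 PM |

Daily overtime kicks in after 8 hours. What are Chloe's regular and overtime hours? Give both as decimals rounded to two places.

Tue: 5:34 AM–1:49 PM = 8 h 15 min
Wed: 6:18 AM–12:17 PM = 5 h 59 min
Thu: 7:01 AM–6:21 PM = 11 h 20 min
Fri: 6:18 AM–3:17 PM = 8 h 59 min
Sat: 9:11 AM–6:34 PM = 9 h 23 min
Tue reg 8 h 0 min / OT 0 h 15 min; Wed reg 5 h 59 min / OT 0 h 0 min; Thu reg 8 h 0 min / OT 3 h 20 min; Fri reg 8 h 0 min / OT 0 h 59 min; Sat reg 8 h 0 min / OT 1 h 23 min.
Totals: regular 37 h 59 min, overtime 5 h 57 min.

Regular 37.98 hours, overtime 5.95 hours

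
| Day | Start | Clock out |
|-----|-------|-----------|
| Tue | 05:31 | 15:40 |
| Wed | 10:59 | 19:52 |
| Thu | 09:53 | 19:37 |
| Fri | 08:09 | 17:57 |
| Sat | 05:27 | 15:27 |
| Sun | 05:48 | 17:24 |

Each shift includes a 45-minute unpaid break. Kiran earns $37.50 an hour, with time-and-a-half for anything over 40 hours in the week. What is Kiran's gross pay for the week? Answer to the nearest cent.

$2381.25

Tue: 05:31–15:40 = 10 h 9 min; less 45 min break → 9 h 24 min
Wed: 10:59–19:52 = 8 h 53 min; less 45 min break → 8 h 8 min
Thu: 09:53–19:37 = 9 h 44 min; less 45 min break → 8 h 59 min
Fri: 08:09–17:57 = 9 h 48 min; less 45 min break → 9 h 3 min
Sat: 05:27–15:27 = 10 h 0 min; less 45 min break → 9 h 15 min
Sun: 05:48–17:24 = 11 h 36 min; less 45 min break → 10 h 51 min
Total worked: 55 h 40 min = 3340 min.
Regular 40 h 0 min = 2400 min at $37.50/h; overtime 15 h 40 min = 940 min at $56.25/h.
Pay = (2400 × $37.50 + 940 × $56.25) ÷ 60 = $2381.25.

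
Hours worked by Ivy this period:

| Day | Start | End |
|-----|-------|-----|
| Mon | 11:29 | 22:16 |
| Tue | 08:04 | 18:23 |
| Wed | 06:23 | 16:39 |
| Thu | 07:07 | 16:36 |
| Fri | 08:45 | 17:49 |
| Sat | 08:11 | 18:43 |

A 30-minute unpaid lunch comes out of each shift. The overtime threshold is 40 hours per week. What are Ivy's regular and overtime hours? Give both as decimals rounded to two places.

Regular 40.00 hours, overtime 17.45 hours

Mon: 11:29–22:16 = 10 h 47 min; less 30 min break → 10 h 17 min
Tue: 08:04–18:23 = 10 h 19 min; less 30 min break → 9 h 49 min
Wed: 06:23–16:39 = 10 h 16 min; less 30 min break → 9 h 46 min
Thu: 07:07–16:36 = 9 h 29 min; less 30 min break → 8 h 59 min
Fri: 08:45–17:49 = 9 h 4 min; less 30 min break → 8 h 34 min
Sat: 08:11–18:43 = 10 h 32 min; less 30 min break → 10 h 2 min
Total worked: 57 h 27 min = 57.45 h.
Threshold 40 h → overtime 17 h 27 min, regular 40 h 0 min.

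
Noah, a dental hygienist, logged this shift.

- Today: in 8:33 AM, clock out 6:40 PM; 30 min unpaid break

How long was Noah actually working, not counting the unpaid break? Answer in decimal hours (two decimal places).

Today: 8:33 AM–6:40 PM = 10 h 7 min; less 30 min break → 9 h 37 min

9.62 hours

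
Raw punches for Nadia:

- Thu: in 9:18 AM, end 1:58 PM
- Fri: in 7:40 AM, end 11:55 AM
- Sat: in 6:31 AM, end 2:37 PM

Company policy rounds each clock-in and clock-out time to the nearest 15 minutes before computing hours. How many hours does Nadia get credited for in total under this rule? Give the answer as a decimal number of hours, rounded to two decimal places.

17.00 hours

Thu: in 9:18 AM→9:15 AM, out 1:58 PM→2:00 PM; 4 h 45 min
Fri: in 7:40 AM→7:45 AM, out 11:55 AM→12:00 PM; 4 h 15 min
Sat: in 6:31 AM→6:30 AM, out 2:37 PM→2:30 PM; 8 h 0 min
Total credited: 17 h 0 min.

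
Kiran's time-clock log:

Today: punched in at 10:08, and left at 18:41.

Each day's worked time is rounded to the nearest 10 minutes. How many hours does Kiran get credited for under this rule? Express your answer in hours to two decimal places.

8.50 hours

Today: 10:08–18:41 = 8 h 33 min → rounds to 8 h 30 min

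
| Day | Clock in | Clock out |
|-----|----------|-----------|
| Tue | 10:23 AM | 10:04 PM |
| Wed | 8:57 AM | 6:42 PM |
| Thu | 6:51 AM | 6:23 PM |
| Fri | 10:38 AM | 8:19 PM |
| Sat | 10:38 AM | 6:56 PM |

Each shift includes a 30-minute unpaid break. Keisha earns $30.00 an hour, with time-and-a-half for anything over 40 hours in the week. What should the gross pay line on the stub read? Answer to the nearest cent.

$1580.25

Tue: 10:23 AM–10:04 PM = 11 h 41 min; less 30 min break → 11 h 11 min
Wed: 8:57 AM–6:42 PM = 9 h 45 min; less 30 min break → 9 h 15 min
Thu: 6:51 AM–6:23 PM = 11 h 32 min; less 30 min break → 11 h 2 min
Fri: 10:38 AM–8:19 PM = 9 h 41 min; less 30 min break → 9 h 11 min
Sat: 10:38 AM–6:56 PM = 8 h 18 min; less 30 min break → 7 h 48 min
Total worked: 48 h 27 min = 2907 min.
Regular 40 h 0 min = 2400 min at $30.00/h; overtime 8 h 27 min = 507 min at $45.00/h.
Pay = (2400 × $30.00 + 507 × $45.00) ÷ 60 = $1580.25.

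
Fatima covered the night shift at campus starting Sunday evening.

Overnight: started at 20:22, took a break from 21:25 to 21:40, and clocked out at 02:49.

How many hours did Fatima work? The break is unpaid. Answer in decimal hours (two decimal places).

6.20 hours

Overnight: 20:22 → midnight = 3 h 38 min; midnight → 02:49 = 2 h 49 min; span 6 h 27 min; less 15 min break → 6 h 12 min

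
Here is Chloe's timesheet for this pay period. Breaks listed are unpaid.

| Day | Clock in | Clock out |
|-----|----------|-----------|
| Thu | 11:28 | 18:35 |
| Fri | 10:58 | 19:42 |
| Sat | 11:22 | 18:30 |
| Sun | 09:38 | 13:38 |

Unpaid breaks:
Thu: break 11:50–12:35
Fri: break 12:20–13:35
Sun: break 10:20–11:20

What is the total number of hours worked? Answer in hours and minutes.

23 h 59 min

Thu: 11:28–18:35 = 7 h 7 min; less 45 min break → 6 h 22 min
Fri: 10:58–19:42 = 8 h 44 min; less 75 min break → 7 h 29 min
Sat: 11:22–18:30 = 7 h 8 min
Sun: 09:38–13:38 = 4 h 0 min; less 60 min break → 3 h 0 min
Total: 6 h 22 min + 7 h 29 min + 7 h 8 min + 3 h 0 min = 23 h 59 min.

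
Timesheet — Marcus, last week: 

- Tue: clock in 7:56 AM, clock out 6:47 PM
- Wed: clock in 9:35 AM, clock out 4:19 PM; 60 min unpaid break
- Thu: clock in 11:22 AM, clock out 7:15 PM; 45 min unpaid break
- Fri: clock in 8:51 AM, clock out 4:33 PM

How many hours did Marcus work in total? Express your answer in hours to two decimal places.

31.42 hours

Tue: 7:56 AM–6:47 PM = 10 h 51 min
Wed: 9:35 AM–4:19 PM = 6 h 44 min; less 60 min break → 5 h 44 min
Thu: 11:22 AM–7:15 PM = 7 h 53 min; less 45 min break → 7 h 8 min
Fri: 8:51 AM–4:33 PM = 7 h 42 min
Total: 10 h 51 min + 5 h 44 min + 7 h 8 min + 7 h 42 min = 31 h 25 min.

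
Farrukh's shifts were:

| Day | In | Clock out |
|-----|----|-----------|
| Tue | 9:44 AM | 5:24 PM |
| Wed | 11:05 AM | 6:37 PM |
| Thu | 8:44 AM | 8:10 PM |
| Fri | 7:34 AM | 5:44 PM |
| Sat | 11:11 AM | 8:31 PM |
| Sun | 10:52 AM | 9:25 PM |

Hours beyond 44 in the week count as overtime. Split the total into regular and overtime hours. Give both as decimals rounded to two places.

Regular 44.00 hours, overtime 12.68 hours

Tue: 9:44 AM–5:24 PM = 7 h 40 min
Wed: 11:05 AM–6:37 PM = 7 h 32 min
Thu: 8:44 AM–8:10 PM = 11 h 26 min
Fri: 7:34 AM–5:44 PM = 10 h 10 min
Sat: 11:11 AM–8:31 PM = 9 h 20 min
Sun: 10:52 AM–9:25 PM = 10 h 33 min
Total worked: 56 h 41 min = 56.68 h.
Threshold 44 h → overtime 12 h 41 min, regular 44 h 0 min.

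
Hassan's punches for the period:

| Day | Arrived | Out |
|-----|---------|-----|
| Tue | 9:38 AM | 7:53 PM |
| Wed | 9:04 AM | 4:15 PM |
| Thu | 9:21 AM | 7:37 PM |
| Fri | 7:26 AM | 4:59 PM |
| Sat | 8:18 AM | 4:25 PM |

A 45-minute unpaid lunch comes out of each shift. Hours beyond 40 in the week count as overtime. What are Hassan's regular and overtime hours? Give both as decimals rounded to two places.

Regular 40.00 hours, overtime 1.62 hours

Tue: 9:38 AM–7:53 PM = 10 h 15 min; less 45 min break → 9 h 30 min
Wed: 9:04 AM–4:15 PM = 7 h 11 min; less 45 min break → 6 h 26 min
Thu: 9:21 AM–7:37 PM = 10 h 16 min; less 45 min break → 9 h 31 min
Fri: 7:26 AM–4:59 PM = 9 h 33 min; less 45 min break → 8 h 48 min
Sat: 8:18 AM–4:25 PM = 8 h 7 min; less 45 min break → 7 h 22 min
Total worked: 41 h 37 min = 41.62 h.
Threshold 40 h → overtime 1 h 37 min, regular 40 h 0 min.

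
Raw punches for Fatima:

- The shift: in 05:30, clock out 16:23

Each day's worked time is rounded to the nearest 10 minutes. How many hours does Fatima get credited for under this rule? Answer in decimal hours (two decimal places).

10.83 hours

The shift: 05:30–16:23 = 10 h 53 min → rounds to 10 h 50 min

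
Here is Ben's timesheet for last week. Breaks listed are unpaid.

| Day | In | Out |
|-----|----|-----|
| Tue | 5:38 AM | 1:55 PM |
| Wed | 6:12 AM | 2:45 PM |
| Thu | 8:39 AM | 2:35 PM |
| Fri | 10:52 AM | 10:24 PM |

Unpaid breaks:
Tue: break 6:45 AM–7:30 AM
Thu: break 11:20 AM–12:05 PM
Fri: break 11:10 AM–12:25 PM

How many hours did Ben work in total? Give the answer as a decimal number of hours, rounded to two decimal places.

Tue: 5:38 AM–1:55 PM = 8 h 17 min; less 45 min break → 7 h 32 min
Wed: 6:12 AM–2:45 PM = 8 h 33 min
Thu: 8:39 AM–2:35 PM = 5 h 56 min; less 45 min break → 5 h 11 min
Fri: 10:52 AM–10:24 PM = 11 h 32 min; less 75 min break → 10 h 17 min
Total: 7 h 32 min + 8 h 33 min + 5 h 11 min + 10 h 17 min = 31 h 33 min.

31.55 hours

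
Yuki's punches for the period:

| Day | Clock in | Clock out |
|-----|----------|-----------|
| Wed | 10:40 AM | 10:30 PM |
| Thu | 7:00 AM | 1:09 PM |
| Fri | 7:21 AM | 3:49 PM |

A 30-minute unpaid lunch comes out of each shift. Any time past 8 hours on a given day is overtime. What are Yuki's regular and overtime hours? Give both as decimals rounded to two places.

Wed: 10:40 AM–10:30 PM = 11 h 50 min; less 30 min break → 11 h 20 min
Thu: 7:00 AM–1:09 PM = 6 h 9 min; less 30 min break → 5 h 39 min
Fri: 7:21 AM–3:49 PM = 8 h 28 min; less 30 min break → 7 h 58 min
Wed reg 8 h 0 min / OT 3 h 20 min; Thu reg 5 h 39 min / OT 0 h 0 min; Fri reg 7 h 58 min / OT 0 h 0 min.
Totals: regular 21 h 37 min, overtime 3 h 20 min.

Regular 21.62 hours, overtime 3.33 hours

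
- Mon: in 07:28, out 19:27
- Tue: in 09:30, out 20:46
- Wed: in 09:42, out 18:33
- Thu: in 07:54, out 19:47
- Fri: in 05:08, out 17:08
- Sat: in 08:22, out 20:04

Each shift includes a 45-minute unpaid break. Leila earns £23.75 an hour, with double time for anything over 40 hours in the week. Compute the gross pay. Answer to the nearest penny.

Mon: 07:28–19:27 = 11 h 59 min; less 45 min break → 11 h 14 min
Tue: 09:30–20:46 = 11 h 16 min; less 45 min break → 10 h 31 min
Wed: 09:42–18:33 = 8 h 51 min; less 45 min break → 8 h 6 min
Thu: 07:54–19:47 = 11 h 53 min; less 45 min break → 11 h 8 min
Fri: 05:08–17:08 = 12 h 0 min; less 45 min break → 11 h 15 min
Sat: 08:22–20:04 = 11 h 42 min; less 45 min break → 10 h 57 min
Total worked: 63 h 11 min = 3791 min.
Regular 40 h 0 min = 2400 min at £23.75/h; overtime 23 h 11 min = 1391 min at £47.50/h.
Pay = (2400 × £23.75 + 1391 × £47.50) ÷ 60 = £2051.21.

£2051.21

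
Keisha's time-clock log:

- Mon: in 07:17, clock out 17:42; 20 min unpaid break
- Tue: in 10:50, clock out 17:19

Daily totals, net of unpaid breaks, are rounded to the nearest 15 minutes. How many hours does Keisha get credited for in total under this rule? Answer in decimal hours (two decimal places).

16.50 hours

Mon: 07:17–17:42 = 10 h 25 min − 20 min = 10 h 5 min → rounds to 10 h 0 min
Tue: 10:50–17:19 = 6 h 29 min → rounds to 6 h 30 min
Total credited: 16 h 30 min.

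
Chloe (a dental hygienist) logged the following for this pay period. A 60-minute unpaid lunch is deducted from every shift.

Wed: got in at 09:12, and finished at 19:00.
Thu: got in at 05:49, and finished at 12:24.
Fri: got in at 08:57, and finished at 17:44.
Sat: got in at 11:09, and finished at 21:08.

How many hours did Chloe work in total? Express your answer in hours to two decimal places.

Wed: 09:12–19:00 = 9 h 48 min; less 60 min break → 8 h 48 min
Thu: 05:49–12:24 = 6 h 35 min; less 60 min break → 5 h 35 min
Fri: 08:57–17:44 = 8 h 47 min; less 60 min break → 7 h 47 min
Sat: 11:09–21:08 = 9 h 59 min; less 60 min break → 8 h 59 min
Total: 8 h 48 min + 5 h 35 min + 7 h 47 min + 8 h 59 min = 31 h 9 min.

31.15 hours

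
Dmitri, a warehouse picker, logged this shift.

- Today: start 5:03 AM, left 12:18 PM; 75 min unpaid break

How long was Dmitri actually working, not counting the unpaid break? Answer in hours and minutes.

6 h 0 min

Today: 5:03 AM–12:18 PM = 7 h 15 min; less 75 min break → 6 h 0 min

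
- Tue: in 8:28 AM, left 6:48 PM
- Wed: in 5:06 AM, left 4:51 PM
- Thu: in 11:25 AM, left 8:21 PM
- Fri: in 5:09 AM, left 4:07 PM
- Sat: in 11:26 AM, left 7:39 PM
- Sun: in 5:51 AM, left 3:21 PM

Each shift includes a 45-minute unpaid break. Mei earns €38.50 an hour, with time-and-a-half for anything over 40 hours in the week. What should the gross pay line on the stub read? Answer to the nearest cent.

Tue: 8:28 AM–6:48 PM = 10 h 20 min; less 45 min break → 9 h 35 min
Wed: 5:06 AM–4:51 PM = 11 h 45 min; less 45 min break → 11 h 0 min
Thu: 11:25 AM–8:21 PM = 8 h 56 min; less 45 min break → 8 h 11 min
Fri: 5:09 AM–4:07 PM = 10 h 58 min; less 45 min break → 10 h 13 min
Sat: 11:26 AM–7:39 PM = 8 h 13 min; less 45 min break → 7 h 28 min
Sun: 5:51 AM–3:21 PM = 9 h 30 min; less 45 min break → 8 h 45 min
Total worked: 55 h 12 min = 3312 min.
Regular 40 h 0 min = 2400 min at €38.50/h; overtime 15 h 12 min = 912 min at €57.75/h.
Pay = (2400 × €38.50 + 912 × €57.75) ÷ 60 = €2417.80.

€2417.80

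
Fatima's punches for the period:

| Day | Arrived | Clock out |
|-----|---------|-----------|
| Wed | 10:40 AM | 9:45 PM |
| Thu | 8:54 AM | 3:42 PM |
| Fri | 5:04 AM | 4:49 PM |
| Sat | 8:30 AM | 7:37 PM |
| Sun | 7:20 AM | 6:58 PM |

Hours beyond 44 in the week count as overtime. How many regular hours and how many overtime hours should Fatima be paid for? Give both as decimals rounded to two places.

Wed: 10:40 AM–9:45 PM = 11 h 5 min
Thu: 8:54 AM–3:42 PM = 6 h 48 min
Fri: 5:04 AM–4:49 PM = 11 h 45 min
Sat: 8:30 AM–7:37 PM = 11 h 7 min
Sun: 7:20 AM–6:58 PM = 11 h 38 min
Total worked: 52 h 23 min = 52.38 h.
Threshold 44 h → overtime 8 h 23 min, regular 44 h 0 min.

Regular 44.00 hours, overtime 8.38 hours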